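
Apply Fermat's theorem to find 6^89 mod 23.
By Fermat: 6^{22} ≡ 1 mod 23. 89 = 4×22 + 1. So 6^{89} ≡ 6^{1} ≡ 6 mod 23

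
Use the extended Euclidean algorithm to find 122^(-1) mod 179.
Extended GCD: 122(-22) + 179(15) = 1. So 122^(-1) ≡ -22 ≡ 157 mod 179. Verify: 122 × 157 = 19154 ≡ 1 mod 179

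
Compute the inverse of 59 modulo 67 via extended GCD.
Extended GCD: 59(25) + 67(-22) = 1. So 59^(-1) ≡ 25 (mod 67). Verify: 59 × 25 = 1475 ≡ 1 (mod 67)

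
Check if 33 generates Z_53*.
ord_53(33) divides 52. For each prime q|52: 33^{26}≡52, 33^{4}≡46, none ≡ 1. So 33 has order 52 and is a primitive root mod 53.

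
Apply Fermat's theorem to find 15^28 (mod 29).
By Fermat's Little Theorem, 15^{28} ≡ 1 (mod 29) since 29 is prime and gcd(15, 29) = 1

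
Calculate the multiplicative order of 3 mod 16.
Powers of 3 mod 16: 3^1≡3, 3^2≡9, 3^3≡11, 3^4≡1. Order = 4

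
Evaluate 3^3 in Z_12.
3^{3} = 27 ≡ 3 mod 12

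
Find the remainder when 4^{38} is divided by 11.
By Fermat: 4^{10} ≡ 1 (mod 11). 38 = 3×10 + 8. So 4^{38} ≡ 4^{8} ≡ 9 (mod 11)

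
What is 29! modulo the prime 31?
(30)! = (29)! × (30) ≡ -1 (mod 31). So (29)! ≡ -1 × (30)^(-1) ≡ (-1)×(-1) = 1 (mod 31)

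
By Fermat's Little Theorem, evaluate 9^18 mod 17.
By Fermat: 9^{16} ≡ 1 (mod 17). So 9^{18} = 9^{16} · 9^{2} ≡ 9^{2} ≡ 13 (mod 17)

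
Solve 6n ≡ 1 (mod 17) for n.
Since 17 is prime, by Fermat 6^(-1) ≡ 6^{15} ≡ 3 (mod 17). Verify: 6 × 3 = 18 ≡ 1 (mod 17)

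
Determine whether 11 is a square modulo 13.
By Euler's criterion: 11^{6} ≡ 12 mod 13. Since this equals -1 (≡ 12), 11 is not a QR.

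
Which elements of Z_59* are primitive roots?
There are φ(58) = 28 primitive roots mod 59: {2, 6, 8, 10, 11, 13, 14, 18, 23, 24, 30, 31, 32, 33, 34, 37, 38, 39, 40, 42, 43, 44, 47, 50, 52, 54, 55, 56}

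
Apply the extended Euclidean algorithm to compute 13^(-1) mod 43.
Extended GCD: 13(10) + 43(-3) = 1. So 13^(-1) ≡ 10 mod 43. Verify: 13 × 10 = 130 ≡ 1 mod 43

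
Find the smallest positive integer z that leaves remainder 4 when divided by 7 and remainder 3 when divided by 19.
M = 7 × 19 = 133. M₁ = 19, y₁ ≡ 3 (mod 7). M₂ = 7, y₂ ≡ 11 (mod 19). z = 4×19×3 + 3×7×11 ≡ 60 (mod 133)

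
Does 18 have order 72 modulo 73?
18^{18} ≡ 1 mod 73 and 18 < 72, so ord_73(18) = 18 ≠ 72 and 18 is not a primitive root.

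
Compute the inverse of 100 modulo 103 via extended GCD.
Extended GCD: 100(34) + 103(-33) = 1. So 100^(-1) ≡ 34 mod 103. Verify: 100 × 34 = 3400 ≡ 1 mod 103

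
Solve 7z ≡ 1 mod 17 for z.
Since 17 is prime, by Fermat 7^(-1) ≡ 7^{15} ≡ 5 mod 17. Verify: 7 × 5 = 35 ≡ 1 mod 17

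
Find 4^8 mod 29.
By repeated squaring mod 29: 4^{1}≡4, 4^{2}≡16, 4^{4}≡24, 4^{8}≡25. So 4^{8} ≡ 25 mod 29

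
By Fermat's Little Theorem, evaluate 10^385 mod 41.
By Fermat: 10^{40} ≡ 1 (mod 41). 385 ≡ 25 (mod 40). So 10^{385} ≡ 10^{25} ≡ 1 (mod 41)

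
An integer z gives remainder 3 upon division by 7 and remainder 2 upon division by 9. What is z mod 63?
M = 7 × 9 = 63. M₁ = 9, y₁ ≡ 4 mod 7. M₂ = 7, y₂ ≡ 4 mod 9. z = 3×9×4 + 2×7×4 ≡ 38 mod 63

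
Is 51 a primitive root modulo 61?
ord_61(51) divides 60. For each prime q|60: 51^{30}≡60, 51^{20}≡13, 51^{12}≡58, none ≡ 1. So 51 has order 60 and is a primitive root mod 61.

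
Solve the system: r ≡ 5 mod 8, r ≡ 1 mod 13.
M = 8 × 13 = 104. M₁ = 13, y₁ ≡ 5 mod 8. M₂ = 8, y₂ ≡ 5 mod 13. r = 5×13×5 + 1×8×5 ≡ 53 mod 104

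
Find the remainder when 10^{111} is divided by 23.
By Fermat: 10^{22} ≡ 1 mod 23. 111 = 5×22 + 1. So 10^{111} ≡ 10^{1} ≡ 10 mod 23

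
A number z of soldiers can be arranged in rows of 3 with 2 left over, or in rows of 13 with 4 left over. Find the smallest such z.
M = 3 × 13 = 39. M₁ = 13, y₁ ≡ 1 (mod 3). M₂ = 3, y₂ ≡ 9 (mod 13). z = 2×13×1 + 4×3×9 ≡ 17 (mod 39)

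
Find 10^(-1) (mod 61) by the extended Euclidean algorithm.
Extended GCD: 10(-6) + 61(1) = 1. So 10^(-1) ≡ -6 ≡ 55 (mod 61). Verify: 10 × 55 = 550 ≡ 1 (mod 61)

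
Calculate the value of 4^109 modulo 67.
Using Fermat: 4^{66} ≡ 1 (mod 67). 109 ≡ 43 (mod 66). So 4^{109} ≡ 4^{43} ≡ 26 (mod 67)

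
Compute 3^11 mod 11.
Using Fermat: 3^{10} ≡ 1 (mod 11). 11 ≡ 1 (mod 10). So 3^{11} ≡ 3^{1} ≡ 3 (mod 11)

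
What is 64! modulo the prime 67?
(66)! = (64)! × (65) × (66) ≡ -1 mod 67. So (64)! ≡ -1 × [(66)(65)]^(-1) ≡ 33 mod 67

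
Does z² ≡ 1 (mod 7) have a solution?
By Euler's criterion: 1^{3} ≡ 1 (mod 7). Since this equals 1, 1 is a QR.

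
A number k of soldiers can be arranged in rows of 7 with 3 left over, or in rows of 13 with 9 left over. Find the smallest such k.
M = 7 × 13 = 91. M₁ = 13, y₁ ≡ 6 (mod 7). M₂ = 7, y₂ ≡ 2 (mod 13). k = 3×13×6 + 9×7×2 ≡ 87 (mod 91)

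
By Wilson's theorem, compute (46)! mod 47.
By Wilson's theorem, (46)! ≡ -1 ≡ 46 mod 47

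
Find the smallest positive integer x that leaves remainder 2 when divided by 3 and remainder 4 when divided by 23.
M = 3 × 23 = 69. M₁ = 23, y₁ ≡ 2 (mod 3). M₂ = 3, y₂ ≡ 8 (mod 23). x = 2×23×2 + 4×3×8 ≡ 50 (mod 69)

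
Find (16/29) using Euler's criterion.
(16/29) = 16^{14} mod 29 = 1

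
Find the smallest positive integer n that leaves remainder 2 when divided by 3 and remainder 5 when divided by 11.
M = 3 × 11 = 33. M₁ = 11, y₁ ≡ 2 mod 3. M₂ = 3, y₂ ≡ 4 mod 11. n = 2×11×2 + 5×3×4 ≡ 5 mod 33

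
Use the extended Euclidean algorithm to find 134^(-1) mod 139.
Extended GCD: 134(-28) + 139(27) = 1. So 134^(-1) ≡ -28 ≡ 111 (mod 139). Verify: 134 × 111 = 14874 ≡ 1 (mod 139)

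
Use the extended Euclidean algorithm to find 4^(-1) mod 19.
Extended GCD: 4(5) + 19(-1) = 1. So 4^(-1) ≡ 5 mod 19. Verify: 4 × 5 = 20 ≡ 1 mod 19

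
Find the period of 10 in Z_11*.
Powers of 10 mod 11: 10^1≡10, 10^2≡1. ord_11(10) = 2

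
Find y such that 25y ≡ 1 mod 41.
Since 41 is prime, by Fermat 25^(-1) ≡ 25^{39} ≡ 23 mod 41. Verify: 25 × 23 = 575 ≡ 1 mod 41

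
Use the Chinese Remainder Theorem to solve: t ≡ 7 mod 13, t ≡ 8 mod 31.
M = 13 × 31 = 403. M₁ = 31, y₁ ≡ 8 mod 13. M₂ = 13, y₂ ≡ 12 mod 31. t = 7×31×8 + 8×13×12 ≡ 163 mod 403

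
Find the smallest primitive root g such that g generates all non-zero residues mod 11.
g = 2. For each prime q|10: 2^{5}≡10, 2^{2}≡4, none ≡ 1, so ord_11(2) = 10 and 2 is a primitive root.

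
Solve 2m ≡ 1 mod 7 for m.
Since 7 is prime, by Fermat 2^(-1) ≡ 2^{5} ≡ 4 mod 7. Verify: 2 × 4 = 8 ≡ 1 mod 7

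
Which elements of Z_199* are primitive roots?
There are φ(198) = 60 primitive roots mod 199: {3, 6, 15, 22, 30, 34, 38, 39, 41, 44, 48, 54, 68, 69, 71, 73, 75, 77, 84, 87, 95, 97, 99, 105, 108, 110, 113, 118, 119, 120, 127, 129, 133, 134, 142, 143, 146, 148, 149, 150, 152, 153, 154, 163, 164, 166, 167, 168, 170, 173, 176, 179, 183, 185, 186, 189, 190, 192, 195, 197}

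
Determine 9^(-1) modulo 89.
Since 89 is prime, by Fermat 9^(-1) ≡ 9^{87} ≡ 10 mod 89. Verify: 9 × 10 = 90 ≡ 1 mod 89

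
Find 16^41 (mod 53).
By repeated squaring (mod 53): 16^{1}≡16, 16^{2}≡44, 16^{4}≡28, 16^{8}≡42, 16^{16}≡15, 16^{32}≡13. Then 16^{41} = 16^{32+8+1} ≡ 13 × 42 × 16 ≡ 44 (mod 53)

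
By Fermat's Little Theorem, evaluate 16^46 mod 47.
By Fermat's Little Theorem, 16^{46} ≡ 1 (mod 47) since 47 is prime and gcd(16, 47) = 1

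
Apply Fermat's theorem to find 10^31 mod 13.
By Fermat: 10^{12} ≡ 1 mod 13. 31 = 2×12 + 7. So 10^{31} ≡ 10^{7} ≡ 10 mod 13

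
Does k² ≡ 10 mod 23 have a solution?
By Euler's criterion: 10^{11} ≡ 22 mod 23. Since this equals -1 (≡ 22), 10 is not a QR.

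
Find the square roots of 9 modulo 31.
The square roots of 9 mod 31 are 28 and 3. Verify: 28² = 784 ≡ 9 (mod 31)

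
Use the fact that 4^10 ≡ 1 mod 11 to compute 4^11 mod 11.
By Fermat: 4^{10} ≡ 1 mod 11. So 4^{11} = 4^{10} · 4^{1} ≡ 4^{1} ≡ 4 mod 11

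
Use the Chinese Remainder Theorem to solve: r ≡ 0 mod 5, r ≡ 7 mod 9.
M = 5 × 9 = 45. M₁ = 9, y₁ ≡ 4 mod 5. M₂ = 5, y₂ ≡ 2 mod 9. r = 0×9×4 + 7×5×2 ≡ 25 mod 45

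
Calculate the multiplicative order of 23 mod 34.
Powers of 23 mod 34: 23^1≡23, 23^2≡19, 23^3≡29, 23^4≡21, 23^5≡7, 23^6≡25, 23^7≡31, 23^8≡33, 23^9≡11, 23^10≡15, 23^11≡5, 23^12≡13, 23^13≡27, 23^14≡9, 23^15≡3, 23^16≡1. So the order of 23 is 16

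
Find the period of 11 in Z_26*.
Powers of 11 mod 26: 11^1≡11, 11^2≡17, 11^3≡5, 11^4≡3, 11^5≡7, 11^6≡25, 11^7≡15, 11^8≡9, 11^9≡21, 11^10≡23, 11^11≡19, 11^12≡1. So the order of 11 is 12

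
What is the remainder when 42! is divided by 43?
By Wilson's theorem, (42)! ≡ -1 ≡ 42 mod 43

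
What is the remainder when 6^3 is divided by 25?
6^{3} = 216 ≡ 16 mod 25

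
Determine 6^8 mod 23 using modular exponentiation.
By repeated squaring (mod 23): 6^{1}≡6, 6^{2}≡13, 6^{4}≡8, 6^{8}≡18. So 6^{8} ≡ 18 (mod 23)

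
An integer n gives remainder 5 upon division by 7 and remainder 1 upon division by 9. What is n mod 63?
M = 7 × 9 = 63. M₁ = 9, y₁ ≡ 4 mod 7. M₂ = 7, y₂ ≡ 4 mod 9. n = 5×9×4 + 1×7×4 ≡ 19 mod 63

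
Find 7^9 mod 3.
Using Fermat: 7^{2} ≡ 1 mod 3. 9 ≡ 1 mod 2. So 7^{9} ≡ 7^{1} ≡ 1 mod 3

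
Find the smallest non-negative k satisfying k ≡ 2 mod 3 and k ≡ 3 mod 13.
M = 3 × 13 = 39. M₁ = 13, y₁ ≡ 1 mod 3. M₂ = 3, y₂ ≡ 9 mod 13. k = 2×13×1 + 3×3×9 ≡ 29 mod 39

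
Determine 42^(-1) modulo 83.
Since 83 is prime, by Fermat 42^(-1) ≡ 42^{81} ≡ 2 (mod 83). Verify: 42 × 2 = 84 ≡ 1 (mod 83)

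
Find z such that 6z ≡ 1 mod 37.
Since 37 is prime, by Fermat 6^(-1) ≡ 6^{35} ≡ 31 mod 37. Verify: 6 × 31 = 186 ≡ 1 mod 37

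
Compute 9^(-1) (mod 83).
Since 83 is prime, by Fermat 9^(-1) ≡ 9^{81} ≡ 37 (mod 83). Verify: 9 × 37 = 333 ≡ 1 (mod 83)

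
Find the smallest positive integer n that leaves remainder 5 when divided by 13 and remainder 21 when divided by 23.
M = 13 × 23 = 299. M₁ = 23, y₁ ≡ 4 (mod 13). M₂ = 13, y₂ ≡ 16 (mod 23). n = 5×23×4 + 21×13×16 ≡ 44 (mod 299)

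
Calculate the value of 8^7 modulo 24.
By repeated squaring (mod 24): 8^{1}≡8, 8^{2}≡16, 8^{4}≡16. Then 8^{7} = 8^{4+2+1} ≡ 16 × 16 × 8 ≡ 8 (mod 24)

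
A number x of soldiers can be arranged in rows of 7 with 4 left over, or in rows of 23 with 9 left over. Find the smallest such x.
M = 7 × 23 = 161. M₁ = 23, y₁ ≡ 4 (mod 7). M₂ = 7, y₂ ≡ 10 (mod 23). x = 4×23×4 + 9×7×10 ≡ 32 (mod 161)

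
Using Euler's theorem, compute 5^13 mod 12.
By Euler: 5^{4} ≡ 1 mod 12 since gcd(5, 12) = 1. 13 = 3×4 + 1. So 5^{13} ≡ 5^{1} ≡ 5 mod 12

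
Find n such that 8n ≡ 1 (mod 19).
Since 19 is prime, by Fermat 8^(-1) ≡ 8^{17} ≡ 12 (mod 19). Verify: 8 × 12 = 96 ≡ 1 (mod 19)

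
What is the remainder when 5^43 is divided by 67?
By repeated squaring mod 67: 5^{1}≡5, 5^{2}≡25, 5^{4}≡22, 5^{8}≡15, 5^{16}≡24, 5^{32}≡40. Then 5^{43} = 5^{32+8+2+1} ≡ 40 × 15 × 25 × 5 ≡ 27 mod 67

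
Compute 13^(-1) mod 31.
Since 31 is prime, by Fermat 13^(-1) ≡ 13^{29} ≡ 12 mod 31. Verify: 13 × 12 = 156 ≡ 1 mod 31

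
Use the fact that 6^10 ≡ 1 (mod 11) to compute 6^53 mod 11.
By Fermat: 6^{10} ≡ 1 (mod 11). 53 = 5×10 + 3. So 6^{53} ≡ 6^{3} ≡ 7 (mod 11)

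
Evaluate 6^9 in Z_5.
Using Fermat: 6^{4} ≡ 1 (mod 5). 9 ≡ 1 (mod 4). So 6^{9} ≡ 6^{1} ≡ 1 (mod 5)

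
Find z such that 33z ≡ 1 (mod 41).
Since 41 is prime, by Fermat 33^(-1) ≡ 33^{39} ≡ 5 (mod 41). Verify: 33 × 5 = 165 ≡ 1 (mod 41)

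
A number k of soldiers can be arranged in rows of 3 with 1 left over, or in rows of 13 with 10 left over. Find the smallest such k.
M = 3 × 13 = 39. M₁ = 13, y₁ ≡ 1 mod 3. M₂ = 3, y₂ ≡ 9 mod 13. k = 1×13×1 + 10×3×9 ≡ 10 mod 39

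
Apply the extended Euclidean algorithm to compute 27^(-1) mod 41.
Extended GCD: 27(-3) + 41(2) = 1. So 27^(-1) ≡ -3 ≡ 38 mod 41. Verify: 27 × 38 = 1026 ≡ 1 mod 41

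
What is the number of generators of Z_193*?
A prime p has φ(p-1) primitive roots; here φ(192) = 64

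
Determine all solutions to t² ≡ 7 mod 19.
The square roots of 7 mod 19 are 11 and 8. Verify: 11² = 121 ≡ 7 mod 19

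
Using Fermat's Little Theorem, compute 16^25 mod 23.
By Fermat: 16^{22} ≡ 1 mod 23. So 16^{25} = 16^{22} · 16^{3} ≡ 16^{3} ≡ 2 mod 23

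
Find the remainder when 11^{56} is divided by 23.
By Fermat: 11^{22} ≡ 1 (mod 23). 56 = 2×22 + 12. So 11^{56} ≡ 11^{12} ≡ 12 (mod 23)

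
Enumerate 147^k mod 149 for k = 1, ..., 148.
147^1, 147^2, ..., 147^{148} mod 149: [147, 4, 141, 16, 117, 64, 21, 107, 84, 130, 38, 73, 3, 143, 12, 125, 48, 53, 43, 63, 23, 103, 92, 114, 70, 9, 131, 36, 77, 144, 10, 129, 40, 69, 11, 127, 44, 61, 27, 95, 108, 82, 134, 30, 89, 120, 58, 33, 83, 132, 34, 81, 136, 26, 97, 104, 90, 118, 62, 25, 99, 100, 98, 102, 94, 110, 78, 142, 14, 121, 56, 37, 75, 148, 2, 145, 8, 133, 32, 85, 128, 42, 65, 19, 111, 76, 146, 6, 137, 24, 101, 96, 106, 86, 126, 46, 57, 35, 79, 140, 18, 113, 72, 5, 139, 20, 109, 80, 138, 22, 105, 88, 122, 54, 41, 67, 15, 119, 60, 29, 91, 116, 66, 17, 115, 68, 13, 123, 52, 45, 59, 31, 87, 124, 50, 49, 51, 47, 55, 39, 71, 7, 135, 28, 93, 112, 74, 1]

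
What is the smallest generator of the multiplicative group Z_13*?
g = 2. For each prime q|12: 2^{6}≡12, 2^{4}≡3, none ≡ 1, so ord_13(2) = 12 and 2 is a primitive root.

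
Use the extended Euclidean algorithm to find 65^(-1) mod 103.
Extended GCD: 65(-19) + 103(12) = 1. So 65^(-1) ≡ -19 ≡ 84 mod 103. Verify: 65 × 84 = 5460 ≡ 1 mod 103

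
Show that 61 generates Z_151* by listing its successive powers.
61^1, 61^2, ..., 61^{150} mod 151: [61, 97, 28, 47, 149, 29, 108, 95, 57, 4, 93, 86, 112, 37, 143, 116, 130, 78, 77, 16, 70, 42, 146, 148, 119, 11, 67, 10, 6, 64, 129, 17, 131, 139, 23, 44, 117, 40, 24, 105, 63, 68, 71, 103, 92, 25, 15, 9, 96, 118, 101, 121, 133, 110, 66, 100, 60, 36, 82, 19, 102, 31, 79, 138, 113, 98, 89, 144, 26, 76, 106, 124, 14, 99, 150, 90, 54, 123, 104, 2, 122, 43, 56, 94, 147, 58, 65, 39, 114, 8, 35, 21, 73, 74, 135, 81, 109, 5, 3, 32, 140, 84, 141, 145, 87, 22, 134, 20, 12, 128, 107, 34, 111, 127, 46, 88, 83, 80, 48, 59, 126, 136, 142, 55, 33, 50, 30, 18, 41, 85, 51, 91, 115, 69, 132, 49, 120, 72, 13, 38, 53, 62, 7, 125, 75, 45, 27, 137, 52, 1]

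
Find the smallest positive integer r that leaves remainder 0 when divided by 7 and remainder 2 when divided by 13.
M = 7 × 13 = 91. M₁ = 13, y₁ ≡ 6 (mod 7). M₂ = 7, y₂ ≡ 2 (mod 13). r = 0×13×6 + 2×7×2 ≡ 28 (mod 91)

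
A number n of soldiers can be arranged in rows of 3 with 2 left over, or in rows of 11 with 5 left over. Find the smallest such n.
M = 3 × 11 = 33. M₁ = 11, y₁ ≡ 2 (mod 3). M₂ = 3, y₂ ≡ 4 (mod 11). n = 2×11×2 + 5×3×4 ≡ 5 (mod 33)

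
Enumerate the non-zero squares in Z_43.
Squares in Z_43*: {1, 4, 6, 9, 10, 11, 13, 14, 15, 16, 17, 21, 23, 24, 25, 31, 35, 36, 38, 40, 41}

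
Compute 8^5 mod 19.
By repeated squaring mod 19: 8^{1}≡8, 8^{2}≡7, 8^{4}≡11. Then 8^{5} = 8^{4+1} ≡ 11 × 8 ≡ 12 mod 19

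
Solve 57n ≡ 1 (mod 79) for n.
Since 79 is prime, by Fermat 57^(-1) ≡ 57^{77} ≡ 61 (mod 79). Verify: 57 × 61 = 3477 ≡ 1 (mod 79)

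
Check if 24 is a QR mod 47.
By Euler's criterion: 24^{23} ≡ 1 (mod 47). Since this equals 1, 24 is a QR.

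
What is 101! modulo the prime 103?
(102)! = (101)! × (102) ≡ -1 (mod 103). So (101)! ≡ -1 × (102)^(-1) ≡ (-1)×(-1) = 1 (mod 103)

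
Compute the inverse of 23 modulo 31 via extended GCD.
Extended GCD: 23(-4) + 31(3) = 1. So 23^(-1) ≡ -4 ≡ 27 (mod 31). Verify: 23 × 27 = 621 ≡ 1 (mod 31)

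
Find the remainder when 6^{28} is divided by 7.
By Fermat: 6^{6} ≡ 1 mod 7. 28 = 4×6 + 4. So 6^{28} ≡ 6^{4} ≡ 1 mod 7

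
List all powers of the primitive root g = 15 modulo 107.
15^1, 15^2, ..., 15^{106} mod 107: [15, 11, 58, 14, 103, 47, 63, 89, 51, 16, 26, 69, 72, 10, 43, 3, 45, 33, 67, 42, 95, 34, 82, 53, 46, 48, 78, 100, 2, 30, 22, 9, 28, 99, 94, 19, 71, 102, 32, 52, 31, 37, 20, 86, 6, 90, 66, 27, 84, 83, 68, 57, 106, 92, 96, 49, 93, 4, 60, 44, 18, 56, 91, 81, 38, 35, 97, 64, 104, 62, 74, 40, 65, 12, 73, 25, 54, 61, 59, 29, 7, 105, 77, 85, 98, 79, 8, 13, 88, 36, 5, 75, 55, 76, 70, 87, 21, 101, 17, 41, 80, 23, 24, 39, 50, 1]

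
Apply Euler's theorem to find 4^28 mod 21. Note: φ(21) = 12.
By Euler: 4^{12} ≡ 1 mod 21 since gcd(4, 21) = 1. 28 = 2×12 + 4. So 4^{28} ≡ 4^{4} ≡ 4 mod 21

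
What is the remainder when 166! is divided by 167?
By Wilson's theorem, (166)! ≡ -1 ≡ 166 mod 167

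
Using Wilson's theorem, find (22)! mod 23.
By Wilson's theorem, (22)! ≡ -1 ≡ 22 (mod 23)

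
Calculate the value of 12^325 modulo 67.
Using Fermat: 12^{66} ≡ 1 mod 67. 325 ≡ 61 mod 66. So 12^{325} ≡ 12^{61} ≡ 11 mod 67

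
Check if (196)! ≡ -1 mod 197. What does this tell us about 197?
(196)! mod 197 = 196. Since this equals -1 mod 197, Wilson confirms 197 is prime.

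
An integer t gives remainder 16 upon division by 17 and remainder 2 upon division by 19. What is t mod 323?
M = 17 × 19 = 323. M₁ = 19, y₁ ≡ 9 mod 17. M₂ = 17, y₂ ≡ 9 mod 19. t = 16×19×9 + 2×17×9 ≡ 135 mod 323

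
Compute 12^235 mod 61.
Using Fermat: 12^{60} ≡ 1 (mod 61). 235 ≡ 55 (mod 60). So 12^{235} ≡ 12^{55} ≡ 47 (mod 61)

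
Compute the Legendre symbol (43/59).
(43/59) = 43^{29} mod 59 = -1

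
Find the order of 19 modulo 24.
Powers of 19 mod 24: 19^1≡19, 19^2≡1. So the order of 19 is 2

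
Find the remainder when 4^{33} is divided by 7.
By Fermat: 4^{6} ≡ 1 mod 7. 33 = 5×6 + 3. So 4^{33} ≡ 4^{3} ≡ 1 mod 7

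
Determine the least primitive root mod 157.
g = 5. For each prime q|156: 5^{78}≡156, 5^{52}≡12, 5^{12}≡130, none ≡ 1, so ord_157(5) = 156 and 5 is a primitive root.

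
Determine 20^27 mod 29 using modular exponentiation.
By repeated squaring mod 29: 20^{1}≡20, 20^{2}≡23, 20^{4}≡7, 20^{8}≡20, 20^{16}≡23. Then 20^{27} = 20^{16+8+2+1} ≡ 23 × 20 × 23 × 20 ≡ 16 mod 29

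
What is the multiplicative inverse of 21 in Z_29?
Since 29 is prime, by Fermat 21^(-1) ≡ 21^{27} ≡ 18 (mod 29). Verify: 21 × 18 = 378 ≡ 1 (mod 29)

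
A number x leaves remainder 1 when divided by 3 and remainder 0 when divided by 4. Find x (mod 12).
M = 3 × 4 = 12. M₁ = 4, y₁ ≡ 1 (mod 3). M₂ = 3, y₂ ≡ 3 (mod 4). x = 1×4×1 + 0×3×3 ≡ 4 (mod 12)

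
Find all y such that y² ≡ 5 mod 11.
The square roots of 5 mod 11 are 4 and 7. Verify: 4² = 16 ≡ 5 mod 11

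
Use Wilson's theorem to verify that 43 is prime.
(42)! mod 43 = 42. Since this equals -1 (mod 43), Wilson confirms 43 is prime.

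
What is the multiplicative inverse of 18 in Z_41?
Since 41 is prime, by Fermat 18^(-1) ≡ 18^{39} ≡ 16 (mod 41). Verify: 18 × 16 = 288 ≡ 1 (mod 41)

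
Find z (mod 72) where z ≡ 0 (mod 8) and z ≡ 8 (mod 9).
M = 8 × 9 = 72. M₁ = 9, y₁ ≡ 1 (mod 8). M₂ = 8, y₂ ≡ 8 (mod 9). z = 0×9×1 + 8×8×8 ≡ 8 (mod 72)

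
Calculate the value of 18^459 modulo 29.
Using Fermat: 18^{28} ≡ 1 mod 29. 459 ≡ 11 mod 28. So 18^{459} ≡ 18^{11} ≡ 19 mod 29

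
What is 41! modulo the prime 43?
(42)! = (41)! × (42) ≡ -1 (mod 43). So (41)! ≡ -1 × (42)^(-1) ≡ (-1)×(-1) = 1 (mod 43)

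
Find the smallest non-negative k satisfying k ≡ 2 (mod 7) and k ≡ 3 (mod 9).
M = 7 × 9 = 63. M₁ = 9, y₁ ≡ 4 (mod 7). M₂ = 7, y₂ ≡ 4 (mod 9). k = 2×9×4 + 3×7×4 ≡ 30 (mod 63)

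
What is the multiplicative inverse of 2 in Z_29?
Since 29 is prime, by Fermat 2^(-1) ≡ 2^{27} ≡ 15 mod 29. Verify: 2 × 15 = 30 ≡ 1 mod 29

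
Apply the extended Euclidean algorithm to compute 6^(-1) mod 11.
Extended GCD: 6(2) + 11(-1) = 1. So 6^(-1) ≡ 2 (mod 11). Verify: 6 × 2 = 12 ≡ 1 (mod 11)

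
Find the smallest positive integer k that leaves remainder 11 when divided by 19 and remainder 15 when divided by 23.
M = 19 × 23 = 437. M₁ = 23, y₁ ≡ 5 (mod 19). M₂ = 19, y₂ ≡ 17 (mod 23). k = 11×23×5 + 15×19×17 ≡ 429 (mod 437)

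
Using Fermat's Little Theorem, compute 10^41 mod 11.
By Fermat: 10^{10} ≡ 1 (mod 11). 41 = 4×10 + 1. So 10^{41} ≡ 10^{1} ≡ 10 (mod 11)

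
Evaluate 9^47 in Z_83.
By repeated squaring mod 83: 9^{1}≡9, 9^{2}≡81, 9^{4}≡4, 9^{8}≡16, 9^{16}≡7, 9^{32}≡49. Then 9^{47} = 9^{32+8+4+2+1} ≡ 49 × 16 × 4 × 81 × 9 ≡ 75 mod 83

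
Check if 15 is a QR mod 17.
By Euler's criterion: 15^{8} ≡ 1 (mod 17). Since this equals 1, 15 is a QR.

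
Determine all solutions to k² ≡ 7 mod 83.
The square roots of 7 mod 83 are 16 and 67. Verify: 16² = 256 ≡ 7 mod 83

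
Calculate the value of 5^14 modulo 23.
By repeated squaring (mod 23): 5^{1}≡5, 5^{2}≡2, 5^{4}≡4, 5^{8}≡16. Then 5^{14} = 5^{8+4+2} ≡ 16 × 4 × 2 ≡ 13 (mod 23)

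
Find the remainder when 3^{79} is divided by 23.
By Fermat: 3^{22} ≡ 1 mod 23. 79 = 3×22 + 13. So 3^{79} ≡ 3^{13} ≡ 9 mod 23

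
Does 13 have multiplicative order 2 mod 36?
Powers of 13 mod 36: 13^1≡13, 13^2≡25, 13^3≡1. 13^2≡25≢1, so ord ≠ 2. No, the actual order is 3.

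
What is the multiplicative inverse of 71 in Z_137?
Since 137 is prime, by Fermat 71^(-1) ≡ 71^{135} ≡ 110 (mod 137). Verify: 71 × 110 = 7810 ≡ 1 (mod 137)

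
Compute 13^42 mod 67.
By repeated squaring (mod 67): 13^{1}≡13, 13^{2}≡35, 13^{4}≡19, 13^{8}≡26, 13^{16}≡6, 13^{32}≡36. Then 13^{42} = 13^{32+8+2} ≡ 36 × 26 × 35 ≡ 64 (mod 67)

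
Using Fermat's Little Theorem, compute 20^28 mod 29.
By Fermat's Little Theorem, 20^{28} ≡ 1 (mod 29) since 29 is prime and gcd(20, 29) = 1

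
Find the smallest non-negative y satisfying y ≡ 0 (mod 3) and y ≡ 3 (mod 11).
M = 3 × 11 = 33. M₁ = 11, y₁ ≡ 2 (mod 3). M₂ = 3, y₂ ≡ 4 (mod 11). y = 0×11×2 + 3×3×4 ≡ 3 (mod 33)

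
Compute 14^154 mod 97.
Using Fermat: 14^{96} ≡ 1 (mod 97). 154 ≡ 58 (mod 96). So 14^{154} ≡ 14^{58} ≡ 65 (mod 97)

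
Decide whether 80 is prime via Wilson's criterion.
(79)! mod 80 = 0. Since 0 ≢ -1 mod 80, 80 is not prime.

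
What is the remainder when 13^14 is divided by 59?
By repeated squaring (mod 59): 13^{1}≡13, 13^{2}≡51, 13^{4}≡5, 13^{8}≡25. Then 13^{14} = 13^{8+4+2} ≡ 25 × 5 × 51 ≡ 3 (mod 59)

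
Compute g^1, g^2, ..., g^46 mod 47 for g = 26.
26^1, 26^2, ..., 26^{46} mod 47: [26, 18, 45, 42, 11, 4, 10, 25, 39, 27, 44, 16, 40, 6, 15, 14, 35, 17, 19, 24, 13, 9, 46, 21, 29, 2, 5, 36, 43, 37, 22, 8, 20, 3, 31, 7, 41, 32, 33, 12, 30, 28, 23, 34, 38, 1]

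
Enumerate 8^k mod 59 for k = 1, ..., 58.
8^1, 8^2, ..., 8^{58} mod 59: [8, 5, 40, 25, 23, 7, 56, 35, 44, 57, 43, 49, 38, 9, 13, 45, 6, 48, 30, 4, 32, 20, 42, 41, 33, 28, 47, 22, 58, 51, 54, 19, 34, 36, 52, 3, 24, 15, 2, 16, 10, 21, 50, 46, 14, 53, 11, 29, 55, 27, 39, 17, 18, 26, 31, 12, 37, 1]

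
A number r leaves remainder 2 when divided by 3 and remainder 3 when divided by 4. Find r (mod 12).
M = 3 × 4 = 12. M₁ = 4, y₁ ≡ 1 (mod 3). M₂ = 3, y₂ ≡ 3 (mod 4). r = 2×4×1 + 3×3×3 ≡ 11 (mod 12)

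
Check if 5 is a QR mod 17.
By Euler's criterion: 5^{8} ≡ 16 mod 17. Since this equals -1 (≡ 16), 5 is not a QR.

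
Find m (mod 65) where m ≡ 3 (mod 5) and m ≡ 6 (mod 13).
M = 5 × 13 = 65. M₁ = 13, y₁ ≡ 2 (mod 5). M₂ = 5, y₂ ≡ 8 (mod 13). m = 3×13×2 + 6×5×8 ≡ 58 (mod 65)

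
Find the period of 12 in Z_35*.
Powers of 12 mod 35: 12^1≡12, 12^2≡4, 12^3≡13, 12^4≡16, 12^5≡17, 12^6≡29, 12^7≡33, 12^8≡11, 12^9≡27, 12^10≡9, 12^11≡3, 12^12≡1. ord_35(12) = 12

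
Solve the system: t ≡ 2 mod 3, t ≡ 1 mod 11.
M = 3 × 11 = 33. M₁ = 11, y₁ ≡ 2 mod 3. M₂ = 3, y₂ ≡ 4 mod 11. t = 2×11×2 + 1×3×4 ≡ 23 mod 33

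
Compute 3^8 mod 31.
By repeated squaring (mod 31): 3^{1}≡3, 3^{2}≡9, 3^{4}≡19, 3^{8}≡20. So 3^{8} ≡ 20 (mod 31)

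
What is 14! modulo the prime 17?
(16)! = (14)! × (15) × (16) ≡ -1 mod 17. So (14)! ≡ -1 × [(16)(15)]^(-1) ≡ 8 mod 17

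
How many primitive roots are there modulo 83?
A prime p has φ(p-1) primitive roots; here φ(82) = 40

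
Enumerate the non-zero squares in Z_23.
QRs mod 23: {1, 2, 3, 4, 6, 8, 9, 12, 13, 16, 18}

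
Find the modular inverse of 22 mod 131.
Since 131 is prime, by Fermat 22^(-1) ≡ 22^{129} ≡ 6 (mod 131). Verify: 22 × 6 = 132 ≡ 1 (mod 131)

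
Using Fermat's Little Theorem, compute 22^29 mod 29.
By Fermat: 22^{28} ≡ 1 (mod 29). So 22^{29} = 22^{28} · 22^{1} ≡ 22^{1} ≡ 22 (mod 29)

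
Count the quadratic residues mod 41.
The squaring map on Z_41* is 2-to-1, so there are (40)/2 = 20 QRs.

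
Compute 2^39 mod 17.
Using Fermat: 2^{16} ≡ 1 (mod 17). 39 ≡ 7 (mod 16). So 2^{39} ≡ 2^{7} ≡ 9 (mod 17)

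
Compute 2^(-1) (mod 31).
Since 31 is prime, by Fermat 2^(-1) ≡ 2^{29} ≡ 16 (mod 31). Verify: 2 × 16 = 32 ≡ 1 (mod 31)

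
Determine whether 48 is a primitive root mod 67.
ord_67(48) divides 66. For each prime q|66: 48^{33}≡66, 48^{22}≡37, 48^{6}≡22, none ≡ 1. So 48 has order 66 and is a primitive root mod 67.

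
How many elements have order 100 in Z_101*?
There are φ(101-1) = φ(100) = 40 primitive roots modulo 101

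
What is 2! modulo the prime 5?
(4)! = (2)! × (3) × (4) ≡ -1 (mod 5). So (2)! ≡ -1 × [(4)(3)]^(-1) ≡ 2 (mod 5)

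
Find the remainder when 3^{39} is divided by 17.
By Fermat: 3^{16} ≡ 1 (mod 17). 39 = 2×16 + 7. So 3^{39} ≡ 3^{7} ≡ 11 (mod 17)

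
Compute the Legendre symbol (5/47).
(5/47) = 5^{23} mod 47 = -1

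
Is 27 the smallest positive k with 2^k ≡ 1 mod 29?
Powers of 2 mod 29: 2^1≡2, 2^2≡4, 2^3≡8, 2^4≡16, 2^5≡3, 2^6≡6, 2^7≡12, 2^8≡24, 2^9≡19, 2^10≡9, 2^11≡18, 2^12≡7, 2^13≡14, 2^14≡28, 2^15≡27, 2^16≡25, 2^17≡21, 2^18≡13, 2^19≡26, 2^20≡23, 2^21≡17, 2^22≡5, 2^23≡10, 2^24≡20, 2^25≡11, 2^26≡22, 2^27≡15, 2^28≡1. 2^27≡15≢1, so ord ≠ 27. No, the actual order is 28.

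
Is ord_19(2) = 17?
Powers of 2 mod 19: 2^1≡2, 2^2≡4, 2^3≡8, 2^4≡16, 2^5≡13, 2^6≡7, 2^7≡14, 2^8≡9, 2^9≡18, 2^10≡17, 2^11≡15, 2^12≡11, 2^13≡3, 2^14≡6, 2^15≡12, 2^16≡5, 2^17≡10, 2^18≡1. 2^17≡10≢1, so ord ≠ 17. No, the actual order is 18.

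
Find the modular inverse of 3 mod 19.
Since 19 is prime, by Fermat 3^(-1) ≡ 3^{17} ≡ 13 mod 19. Verify: 3 × 13 = 39 ≡ 1 mod 19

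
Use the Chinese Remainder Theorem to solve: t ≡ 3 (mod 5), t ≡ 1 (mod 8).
M = 5 × 8 = 40. M₁ = 8, y₁ ≡ 2 (mod 5). M₂ = 5, y₂ ≡ 5 (mod 8). t = 3×8×2 + 1×5×5 ≡ 33 (mod 40)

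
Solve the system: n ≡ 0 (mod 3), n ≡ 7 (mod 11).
M = 3 × 11 = 33. M₁ = 11, y₁ ≡ 2 (mod 3). M₂ = 3, y₂ ≡ 4 (mod 11). n = 0×11×2 + 7×3×4 ≡ 18 (mod 33)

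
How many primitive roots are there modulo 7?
There are φ(7-1) = φ(6) = 2 primitive roots modulo 7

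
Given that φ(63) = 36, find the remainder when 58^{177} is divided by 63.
By Euler: 58^{36} ≡ 1 mod 63 since gcd(58, 63) = 1. 177 = 4×36 + 33. So 58^{177} ≡ 58^{33} ≡ 1 mod 63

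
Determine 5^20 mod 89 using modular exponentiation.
By repeated squaring (mod 89): 5^{1}≡5, 5^{2}≡25, 5^{4}≡2, 5^{8}≡4, 5^{16}≡16. Then 5^{20} = 5^{16+4} ≡ 16 × 2 ≡ 32 (mod 89)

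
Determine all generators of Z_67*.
There are φ(66) = 20 primitive roots mod 67: {2, 7, 11, 12, 13, 18, 20, 28, 31, 32, 34, 41, 44, 46, 48, 50, 51, 57, 61, 63}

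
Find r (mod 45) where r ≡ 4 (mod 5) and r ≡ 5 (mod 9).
M = 5 × 9 = 45. M₁ = 9, y₁ ≡ 4 (mod 5). M₂ = 5, y₂ ≡ 2 (mod 9). r = 4×9×4 + 5×5×2 ≡ 14 (mod 45)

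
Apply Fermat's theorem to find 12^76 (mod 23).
By Fermat: 12^{22} ≡ 1 (mod 23). 76 = 3×22 + 10. So 12^{76} ≡ 12^{10} ≡ 2 (mod 23)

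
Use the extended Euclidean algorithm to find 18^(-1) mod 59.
Extended GCD: 18(23) + 59(-7) = 1. So 18^(-1) ≡ 23 (mod 59). Verify: 18 × 23 = 414 ≡ 1 (mod 59)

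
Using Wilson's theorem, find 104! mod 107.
(106)! = (104)! × (105) × (106) ≡ -1 mod 107. So (104)! ≡ -1 × [(106)(105)]^(-1) ≡ 53 mod 107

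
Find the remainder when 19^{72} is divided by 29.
By Fermat: 19^{28} ≡ 1 mod 29. 72 = 2×28 + 16. So 19^{72} ≡ 19^{16} ≡ 16 mod 29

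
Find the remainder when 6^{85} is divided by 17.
By Fermat: 6^{16} ≡ 1 mod 17. 85 = 5×16 + 5. So 6^{85} ≡ 6^{5} ≡ 7 mod 17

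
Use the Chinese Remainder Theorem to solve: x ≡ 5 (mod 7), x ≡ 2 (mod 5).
M = 7 × 5 = 35. M₁ = 5, y₁ ≡ 3 (mod 7). M₂ = 7, y₂ ≡ 3 (mod 5). x = 5×5×3 + 2×7×3 ≡ 12 (mod 35)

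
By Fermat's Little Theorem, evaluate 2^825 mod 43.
By Fermat: 2^{42} ≡ 1 (mod 43). 825 ≡ 27 (mod 42). So 2^{825} ≡ 2^{27} ≡ 22 (mod 43)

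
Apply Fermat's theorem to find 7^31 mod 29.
By Fermat: 7^{28} ≡ 1 mod 29. So 7^{31} = 7^{28} · 7^{3} ≡ 7^{3} ≡ 24 mod 29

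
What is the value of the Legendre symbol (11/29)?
(11/29) = 11^{14} mod 29 = -1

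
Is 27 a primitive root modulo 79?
27^{26} ≡ 1 (mod 79) and 26 < 78, so ord_79(27) = 26 ≠ 78 and 27 is not a primitive root.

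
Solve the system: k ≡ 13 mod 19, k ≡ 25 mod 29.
M = 19 × 29 = 551. M₁ = 29, y₁ ≡ 2 mod 19. M₂ = 19, y₂ ≡ 26 mod 29. k = 13×29×2 + 25×19×26 ≡ 431 mod 551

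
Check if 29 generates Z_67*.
29^{3} ≡ 1 mod 67 and 3 < 66, so ord_67(29) = 3 ≠ 66 and 29 is not a primitive root.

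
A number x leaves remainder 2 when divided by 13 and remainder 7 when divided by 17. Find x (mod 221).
M = 13 × 17 = 221. M₁ = 17, y₁ ≡ 10 (mod 13). M₂ = 13, y₂ ≡ 4 (mod 17). x = 2×17×10 + 7×13×4 ≡ 41 (mod 221)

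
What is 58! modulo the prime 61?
(60)! = (58)! × (59) × (60) ≡ -1 mod 61. So (58)! ≡ -1 × [(60)(59)]^(-1) ≡ 30 mod 61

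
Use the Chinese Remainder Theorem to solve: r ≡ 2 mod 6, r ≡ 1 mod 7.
M = 6 × 7 = 42. M₁ = 7, y₁ ≡ 1 mod 6. M₂ = 6, y₂ ≡ 6 mod 7. r = 2×7×1 + 1×6×6 ≡ 8 mod 42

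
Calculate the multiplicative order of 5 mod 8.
Powers of 5 mod 8: 5^1≡5, 5^2≡1. Order = 2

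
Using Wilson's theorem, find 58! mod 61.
(60)! = (58)! × (59) × (60) ≡ -1 mod 61. So (58)! ≡ -1 × [(60)(59)]^(-1) ≡ 30 mod 61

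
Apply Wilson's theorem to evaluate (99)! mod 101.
(100)! = (99)! × (100) ≡ -1 (mod 101). So (99)! ≡ -1 × (100)^(-1) ≡ (-1)×(-1) = 1 (mod 101)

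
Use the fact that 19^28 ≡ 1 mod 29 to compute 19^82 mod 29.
By Fermat: 19^{28} ≡ 1 mod 29. 82 = 2×28 + 26. So 19^{82} ≡ 19^{26} ≡ 9 mod 29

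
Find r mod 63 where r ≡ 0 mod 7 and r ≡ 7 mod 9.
M = 7 × 9 = 63. M₁ = 9, y₁ ≡ 4 mod 7. M₂ = 7, y₂ ≡ 4 mod 9. r = 0×9×4 + 7×7×4 ≡ 7 mod 63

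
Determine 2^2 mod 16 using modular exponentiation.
2^{2} = 4 ≡ 4 (mod 16)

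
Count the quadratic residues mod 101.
The squaring map on Z_101* is 2-to-1, so there are (100)/2 = 50 QRs.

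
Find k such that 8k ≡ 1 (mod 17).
Since 17 is prime, by Fermat 8^(-1) ≡ 8^{15} ≡ 15 (mod 17). Verify: 8 × 15 = 120 ≡ 1 (mod 17)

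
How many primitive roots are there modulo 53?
A prime p has φ(p-1) primitive roots; here φ(52) = 24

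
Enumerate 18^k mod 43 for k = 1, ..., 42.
18^1, 18^2, ..., 18^{42} mod 43: [18, 23, 27, 13, 19, 41, 7, 40, 32, 17, 5, 4, 29, 6, 22, 9, 33, 35, 28, 31, 42, 25, 20, 16, 30, 24, 2, 36, 3, 11, 26, 38, 39, 14, 37, 21, 34, 10, 8, 15, 12, 1]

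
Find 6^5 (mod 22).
By repeated squaring (mod 22): 6^{1}≡6, 6^{2}≡14, 6^{4}≡20. Then 6^{5} = 6^{4+1} ≡ 20 × 6 ≡ 10 (mod 22)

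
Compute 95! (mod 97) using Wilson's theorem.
(96)! = (95)! × (96) ≡ -1 (mod 97). So (95)! ≡ -1 × (96)^(-1) ≡ (-1)×(-1) = 1 (mod 97)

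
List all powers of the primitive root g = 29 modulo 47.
29^1, 29^2, ..., 29^{46} mod 47: [29, 42, 43, 25, 20, 16, 41, 14, 30, 24, 38, 21, 45, 36, 10, 8, 44, 7, 15, 12, 19, 34, 46, 18, 5, 4, 22, 27, 31, 6, 33, 17, 23, 9, 26, 2, 11, 37, 39, 3, 40, 32, 35, 28, 13, 1]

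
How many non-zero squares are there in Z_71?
For prime 71, there are (p-1)/2 = (71-1)/2 = 35 quadratic residues (excluding 0).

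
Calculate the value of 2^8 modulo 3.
Using Fermat: 2^{2} ≡ 1 mod 3. 8 ≡ 0 mod 2. So 2^{8} ≡ 2^{0} ≡ 1 mod 3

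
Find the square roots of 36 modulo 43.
The square roots of 36 mod 43 are 6 and 37. Verify: 6² = 36 ≡ 36 mod 43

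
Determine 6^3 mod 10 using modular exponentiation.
6^{3} = 216 ≡ 6 (mod 10)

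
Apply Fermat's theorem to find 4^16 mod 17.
By Fermat's Little Theorem, 4^{16} ≡ 1 mod 17 since 17 is prime and gcd(4, 17) = 1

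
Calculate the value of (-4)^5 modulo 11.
By repeated squaring (mod 11): (-4)^{1}≡7, (-4)^{2}≡5, (-4)^{4}≡3. Then (-4)^{5} = (-4)^{4+1} ≡ 3 × 7 ≡ 10 (mod 11)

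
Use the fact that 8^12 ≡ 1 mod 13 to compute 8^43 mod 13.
By Fermat: 8^{12} ≡ 1 mod 13. 43 = 3×12 + 7. So 8^{43} ≡ 8^{7} ≡ 5 mod 13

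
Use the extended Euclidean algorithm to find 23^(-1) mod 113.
Extended GCD: 23(-54) + 113(11) = 1. So 23^(-1) ≡ -54 ≡ 59 (mod 113). Verify: 23 × 59 = 1357 ≡ 1 (mod 113)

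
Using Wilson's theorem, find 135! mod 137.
(136)! = (135)! × (136) ≡ -1 mod 137. So (135)! ≡ -1 × (136)^(-1) ≡ (-1)×(-1) = 1 mod 137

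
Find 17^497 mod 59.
Using Fermat: 17^{58} ≡ 1 mod 59. 497 ≡ 33 mod 58. So 17^{497} ≡ 17^{33} ≡ 36 mod 59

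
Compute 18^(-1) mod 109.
Since 109 is prime, by Fermat 18^(-1) ≡ 18^{107} ≡ 103 mod 109. Verify: 18 × 103 = 1854 ≡ 1 mod 109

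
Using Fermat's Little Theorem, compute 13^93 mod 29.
By Fermat: 13^{28} ≡ 1 (mod 29). 93 = 3×28 + 9. So 13^{93} ≡ 13^{9} ≡ 5 (mod 29)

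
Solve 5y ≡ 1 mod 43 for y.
Since 43 is prime, by Fermat 5^(-1) ≡ 5^{41} ≡ 26 mod 43. Verify: 5 × 26 = 130 ≡ 1 mod 43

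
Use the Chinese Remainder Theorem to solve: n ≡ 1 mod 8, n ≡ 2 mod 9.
M = 8 × 9 = 72. M₁ = 9, y₁ ≡ 1 mod 8. M₂ = 8, y₂ ≡ 8 mod 9. n = 1×9×1 + 2×8×8 ≡ 65 mod 72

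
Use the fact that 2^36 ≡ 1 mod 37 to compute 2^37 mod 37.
By Fermat: 2^{36} ≡ 1 mod 37. So 2^{37} = 2^{36} · 2^{1} ≡ 2^{1} ≡ 2 mod 37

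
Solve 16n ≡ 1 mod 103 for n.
Since 103 is prime, by Fermat 16^(-1) ≡ 16^{101} ≡ 58 mod 103. Verify: 16 × 58 = 928 ≡ 1 mod 103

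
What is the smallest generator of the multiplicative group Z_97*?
g = 5. Powers: [5, 25, 28, 43, 21, 8, 40, 6, 30, ...] generates all 96 non-zero residues.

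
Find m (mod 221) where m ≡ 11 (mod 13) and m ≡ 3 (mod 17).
M = 13 × 17 = 221. M₁ = 17, y₁ ≡ 10 (mod 13). M₂ = 13, y₂ ≡ 4 (mod 17). m = 11×17×10 + 3×13×4 ≡ 37 (mod 221)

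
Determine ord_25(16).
Powers of 16 mod 25: 16^1≡16, 16^2≡6, 16^3≡21, 16^4≡11, 16^5≡1. ord_25(16) = 5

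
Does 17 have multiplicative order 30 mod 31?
Powers of 17 mod 31: 17^1≡17, 17^2≡10, 17^3≡15, 17^4≡7, 17^5≡26, 17^6≡8, 17^7≡12, 17^8≡18, 17^9≡27, 17^10≡25, 17^11≡22, 17^12≡2, 17^13≡3, 17^14≡20, 17^15≡30, 17^16≡14, 17^17≡21, 17^18≡16, 17^19≡24, 17^20≡5, 17^21≡23, 17^22≡19, 17^23≡13, 17^24≡4, 17^25≡6, 17^26≡9, 17^27≡29, 17^28≡28, 17^29≡11, 17^30≡1. First k with 17^k≡1 is k=30. Yes, ord_31(17) = 30.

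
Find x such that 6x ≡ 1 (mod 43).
Since 43 is prime, by Fermat 6^(-1) ≡ 6^{41} ≡ 36 (mod 43). Verify: 6 × 36 = 216 ≡ 1 (mod 43)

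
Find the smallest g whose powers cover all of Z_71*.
g = 7. Powers: [7, 49, 59, 58, 51, 2, 14, ...] generates all 70 non-zero residues.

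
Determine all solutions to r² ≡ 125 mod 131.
The square roots of 125 mod 131 are 16 and 115. Verify: 16² = 256 ≡ 125 mod 131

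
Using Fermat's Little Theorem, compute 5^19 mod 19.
By Fermat: 5^{18} ≡ 1 mod 19. So 5^{19} = 5^{18} · 5^{1} ≡ 5^{1} ≡ 5 mod 19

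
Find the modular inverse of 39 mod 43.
Since 43 is prime, by Fermat 39^(-1) ≡ 39^{41} ≡ 32 (mod 43). Verify: 39 × 32 = 1248 ≡ 1 (mod 43)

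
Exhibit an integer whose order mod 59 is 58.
2 has order 58 mod 59 since 2^{58} ≡ 1 mod 59 and no smaller power works.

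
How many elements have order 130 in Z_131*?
A prime p has φ(p-1) primitive roots; here φ(130) = 48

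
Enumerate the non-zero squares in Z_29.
QRs mod 29: {1, 4, 5, 6, 7, 9, 13, 16, 20, 22, 23, 24, 25, 28}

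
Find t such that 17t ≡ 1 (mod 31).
Since 31 is prime, by Fermat 17^(-1) ≡ 17^{29} ≡ 11 (mod 31). Verify: 17 × 11 = 187 ≡ 1 (mod 31)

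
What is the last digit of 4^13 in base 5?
Using Fermat: 4^{4} ≡ 1 (mod 5). 13 ≡ 1 (mod 4). So 4^{13} ≡ 4^{1} ≡ 4 (mod 5)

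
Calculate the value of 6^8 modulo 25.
By repeated squaring mod 25: 6^{1}≡6, 6^{2}≡11, 6^{4}≡21, 6^{8}≡16. So 6^{8} ≡ 16 mod 25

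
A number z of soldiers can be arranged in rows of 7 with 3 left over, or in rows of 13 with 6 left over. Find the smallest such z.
M = 7 × 13 = 91. M₁ = 13, y₁ ≡ 6 mod 7. M₂ = 7, y₂ ≡ 2 mod 13. z = 3×13×6 + 6×7×2 ≡ 45 mod 91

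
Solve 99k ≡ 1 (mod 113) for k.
Since 113 is prime, by Fermat 99^(-1) ≡ 99^{111} ≡ 8 (mod 113). Verify: 99 × 8 = 792 ≡ 1 (mod 113)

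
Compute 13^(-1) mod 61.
Since 61 is prime, by Fermat 13^(-1) ≡ 13^{59} ≡ 47 mod 61. Verify: 13 × 47 = 611 ≡ 1 mod 61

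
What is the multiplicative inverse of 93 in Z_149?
Since 149 is prime, by Fermat 93^(-1) ≡ 93^{147} ≡ 141 mod 149. Verify: 93 × 141 = 13113 ≡ 1 mod 149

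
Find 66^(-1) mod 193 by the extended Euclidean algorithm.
Extended GCD: 66(-38) + 193(13) = 1. So 66^(-1) ≡ -38 ≡ 155 mod 193. Verify: 66 × 155 = 10230 ≡ 1 mod 193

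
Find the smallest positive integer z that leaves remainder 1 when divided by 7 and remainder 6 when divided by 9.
M = 7 × 9 = 63. M₁ = 9, y₁ ≡ 4 (mod 7). M₂ = 7, y₂ ≡ 4 (mod 9). z = 1×9×4 + 6×7×4 ≡ 15 (mod 63)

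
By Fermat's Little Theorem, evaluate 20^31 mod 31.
By Fermat: 20^{30} ≡ 1 mod 31. So 20^{31} = 20^{30} · 20^{1} ≡ 20^{1} ≡ 20 mod 31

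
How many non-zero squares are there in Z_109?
For prime 109, there are (p-1)/2 = (109-1)/2 = 54 quadratic residues (excluding 0).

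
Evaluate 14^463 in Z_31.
Using Fermat: 14^{30} ≡ 1 (mod 31). 463 ≡ 13 (mod 30). So 14^{463} ≡ 14^{13} ≡ 28 (mod 31)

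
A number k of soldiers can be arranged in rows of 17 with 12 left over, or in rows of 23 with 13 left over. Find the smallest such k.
M = 17 × 23 = 391. M₁ = 23, y₁ ≡ 3 mod 17. M₂ = 17, y₂ ≡ 19 mod 23. k = 12×23×3 + 13×17×19 ≡ 335 mod 391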